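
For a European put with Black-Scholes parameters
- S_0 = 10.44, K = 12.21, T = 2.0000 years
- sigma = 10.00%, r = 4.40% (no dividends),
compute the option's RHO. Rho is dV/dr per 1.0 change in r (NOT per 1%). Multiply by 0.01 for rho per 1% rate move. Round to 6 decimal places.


d1 = -0.4144402743; d2 = -0.5558616305
phi(d1) = 0.3661109301; exp(-qT) = 1.0000000000; exp(-rT) = 0.9157608767
N(-d2) = 0.7108472750
Rho = -K*T*exp(-rT)*N(-d2) = -12.2100 * 2.0000 * 0.9157608767 * 0.7108472750 = -15.896593

Answer: Rho = -15.896593


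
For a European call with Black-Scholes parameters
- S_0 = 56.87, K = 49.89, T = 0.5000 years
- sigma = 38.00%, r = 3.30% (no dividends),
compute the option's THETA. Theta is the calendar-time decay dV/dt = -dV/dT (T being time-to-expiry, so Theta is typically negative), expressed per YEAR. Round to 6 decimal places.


Answer: Theta = -5.897637

Derivation:
d1 = 0.6830926141; d2 = 0.4143920372
phi(d1) = 0.3159263087; exp(-qT) = 1.0000000000; exp(-rT) = 0.9836353794
Theta = -S*exp(-qT)*phi(d1)*sigma/(2*sqrt(T)) - r*K*exp(-rT)*N(d2) + q*S*exp(-qT)*N(d1)
N(d1) = 0.7527258389; N(d2) = 0.6607064902; sqrt(T) = 0.7071067812
Term 1 = -56.8700 * 1.0000000000 * 0.3159263087 * 0.3800 / (2 * 0.7071067812) = -4.8276704936
Term 2 = -0.0330 * 49.8900 * 0.9836353794 * 0.6607064902 = -1.0699664444
Term 3 = 0 (no dividend yield, q = 0)
Theta = -4.8276704936 + (-1.0699664444) + (0.0000000000) = -5.897637


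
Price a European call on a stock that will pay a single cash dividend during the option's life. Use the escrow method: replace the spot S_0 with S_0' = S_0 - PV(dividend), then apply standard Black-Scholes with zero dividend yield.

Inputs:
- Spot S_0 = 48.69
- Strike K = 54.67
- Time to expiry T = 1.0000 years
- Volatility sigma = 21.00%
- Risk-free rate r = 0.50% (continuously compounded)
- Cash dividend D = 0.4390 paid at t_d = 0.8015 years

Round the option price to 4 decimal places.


PV(D) = D * exp(-r * t_d) = 0.4390 * 0.99600052 = 0.43724423
S_0' = S_0 - PV(D) = 48.6900 - 0.43724423 = 48.25275577
d1 = (ln(S_0'/K) + (r + sigma^2/2)*T) / (sigma*sqrt(T)) = -0.46577225
d2 = d1 - sigma*sqrt(T) = -0.67577225
exp(-rT) = 0.99501248
N(d1) = 0.32068927; N(d2) = 0.24959263
C = S_0' * N(d1) - K * exp(-rT) * N(d2) = 48.25275577 * 0.32068927 - 54.6700 * 0.99501248 * 0.24959263 = 1.8970

Answer: Price = 1.8970


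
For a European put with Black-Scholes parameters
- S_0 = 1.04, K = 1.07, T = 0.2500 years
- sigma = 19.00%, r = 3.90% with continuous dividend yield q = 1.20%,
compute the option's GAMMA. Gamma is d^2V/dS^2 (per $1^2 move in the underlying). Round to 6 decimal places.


Answer: Gamma = 3.960522

Derivation:
d1 = -0.1807940560; d2 = -0.2757940560
phi(d1) = 0.3924752588; exp(-qT) = 0.9970044955; exp(-rT) = 0.9902973771
Gamma = exp(-qT) * phi(d1) / (S * sigma * sqrt(T)) = 0.9970044955 * 0.3924752588 / (1.0400 * 0.1900 * 0.5000000000) = 3.960522


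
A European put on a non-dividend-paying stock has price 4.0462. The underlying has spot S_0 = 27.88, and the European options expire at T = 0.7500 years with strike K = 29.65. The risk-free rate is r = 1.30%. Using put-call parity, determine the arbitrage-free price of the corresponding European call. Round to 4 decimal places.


Answer: Call price = 2.5639

Derivation:
Put-call parity: C - P = S_0 * exp(-qT) - K * exp(-rT).
S_0 * exp(-qT) = 27.8800 * 1.00000000 = 27.88000000
K * exp(-rT) = 29.6500 * 0.99029738 = 29.36231723
C = P + S*exp(-qT) - K*exp(-rT)
C = 4.0462 + 27.88000000 - 29.36231723 = 2.5639


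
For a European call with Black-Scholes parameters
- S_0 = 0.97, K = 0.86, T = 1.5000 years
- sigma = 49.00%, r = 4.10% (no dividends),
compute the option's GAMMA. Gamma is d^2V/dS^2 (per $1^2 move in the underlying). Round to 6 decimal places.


d1 = 0.6031055032; d2 = 0.0029805162
phi(d1) = 0.3326026791; exp(-qT) = 1.0000000000; exp(-rT) = 0.9403529457
Gamma = exp(-qT) * phi(d1) / (S * sigma * sqrt(T)) = 1.0000000000 * 0.3326026791 / (0.9700 * 0.4900 * 1.2247448714) = 0.571363

Answer: Gamma = 0.571363


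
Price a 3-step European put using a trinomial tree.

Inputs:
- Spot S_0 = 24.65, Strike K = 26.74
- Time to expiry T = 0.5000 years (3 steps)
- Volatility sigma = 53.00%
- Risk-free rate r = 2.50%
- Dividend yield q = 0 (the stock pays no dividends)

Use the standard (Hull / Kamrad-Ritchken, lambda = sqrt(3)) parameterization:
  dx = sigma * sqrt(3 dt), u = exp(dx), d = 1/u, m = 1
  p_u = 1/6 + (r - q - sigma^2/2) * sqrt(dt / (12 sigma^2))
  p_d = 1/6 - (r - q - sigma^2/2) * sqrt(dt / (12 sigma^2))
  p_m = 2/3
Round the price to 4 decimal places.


dt = T/N = 0.166667; dx = sigma*sqrt(3*dt) = 0.374767
u = exp(dx) = 1.454652; d = 1/u = 0.687450
p_u = 0.140995, p_m = 0.666667, p_d = 0.192338
Discount per step: exp(-r*dt) = 0.995842
Stock lattice S(k, j) with j the centered position index:
  k=0: S(0,+0) = 24.6500
  k=1: S(1,-1) = 16.9456; S(1,+0) = 24.6500; S(1,+1) = 35.8572
  k=2: S(2,-2) = 11.6493; S(2,-1) = 16.9456; S(2,+0) = 24.6500; S(2,+1) = 35.8572; S(2,+2) = 52.1597
  k=3: S(3,-3) = 8.0083; S(3,-2) = 11.6493; S(3,-1) = 16.9456; S(3,+0) = 24.6500; S(3,+1) = 35.8572; S(3,+2) = 52.1597; S(3,+3) = 75.8742
Terminal payoffs V(N, j) = max(K - S_T, 0):
  V(3,-3) = 18.731711; V(3,-2) = 15.090728; V(3,-1) = 9.794365; V(3,+0) = 2.090000; V(3,+1) = 0.000000; V(3,+2) = 0.000000; V(3,+3) = 0.000000
Backward induction: V(k, j) = exp(-r*dt) * [p_u * V(k+1, j+1) + p_m * V(k+1, j) + p_d * V(k+1, j-1)]
  V(2,-2) = exp(-r*dt) * [p_u*9.794365 + p_m*15.090728 + p_d*18.731711] = 14.981712
  V(2,-1) = exp(-r*dt) * [p_u*2.090000 + p_m*9.794365 + p_d*15.090728] = 9.686336
  V(2,+0) = exp(-r*dt) * [p_u*0.000000 + p_m*2.090000 + p_d*9.794365] = 3.263537
  V(2,+1) = exp(-r*dt) * [p_u*0.000000 + p_m*0.000000 + p_d*2.090000] = 0.400315
  V(2,+2) = exp(-r*dt) * [p_u*0.000000 + p_m*0.000000 + p_d*0.000000] = 0.000000
  V(1,-1) = exp(-r*dt) * [p_u*3.263537 + p_m*9.686336 + p_d*14.981712] = 9.758510
  V(1,+0) = exp(-r*dt) * [p_u*0.400315 + p_m*3.263537 + p_d*9.686336] = 4.078159
  V(1,+1) = exp(-r*dt) * [p_u*0.000000 + p_m*0.400315 + p_d*3.263537] = 0.890860
  V(0,+0) = exp(-r*dt) * [p_u*0.890860 + p_m*4.078159 + p_d*9.758510] = 4.701682

Answer: Price = V(0,0) = 4.7017


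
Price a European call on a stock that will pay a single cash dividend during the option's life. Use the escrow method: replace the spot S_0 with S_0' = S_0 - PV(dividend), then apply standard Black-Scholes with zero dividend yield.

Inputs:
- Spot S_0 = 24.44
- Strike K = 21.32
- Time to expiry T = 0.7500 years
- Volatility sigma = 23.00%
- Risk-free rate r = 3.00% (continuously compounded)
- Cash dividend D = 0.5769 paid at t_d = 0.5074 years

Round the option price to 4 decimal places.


PV(D) = D * exp(-r * t_d) = 0.5769 * 0.98489327 = 0.56818493
S_0' = S_0 - PV(D) = 24.4400 - 0.56818493 = 23.87181507
d1 = (ln(S_0'/K) + (r + sigma^2/2)*T) / (sigma*sqrt(T)) = 0.78012762
d2 = d1 - sigma*sqrt(T) = 0.58094178
exp(-rT) = 0.97775124
N(d1) = 0.78234212; N(d2) = 0.71936015
C = S_0' * N(d1) - K * exp(-rT) * N(d2) = 23.87181507 * 0.78234212 - 21.3200 * 0.97775124 * 0.71936015 = 3.6804

Answer: Price = 3.6804


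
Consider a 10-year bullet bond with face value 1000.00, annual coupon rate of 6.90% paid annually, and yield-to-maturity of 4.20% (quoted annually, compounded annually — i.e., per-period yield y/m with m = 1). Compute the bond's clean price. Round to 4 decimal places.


Answer: Price = 1216.8300

Derivation:
Coupon per period c = face * coupon_rate / m = 69.000000
Periods per year m = 1; per-period yield y/m = 0.042000
Number of cashflows N = 10
Cashflows (t years, CF_t, discount factor 1/(1+y/m)^(m*t), PV):
  t = 1.0000: CF_t = 69.000000, DF = 0.959693, PV = 66.218810
  t = 2.0000: CF_t = 69.000000, DF = 0.921010, PV = 63.549722
  t = 3.0000: CF_t = 69.000000, DF = 0.883887, PV = 60.988217
  t = 4.0000: CF_t = 69.000000, DF = 0.848260, PV = 58.529958
  t = 5.0000: CF_t = 69.000000, DF = 0.814069, PV = 56.170785
  t = 6.0000: CF_t = 69.000000, DF = 0.781257, PV = 53.906704
  t = 7.0000: CF_t = 69.000000, DF = 0.749766, PV = 51.733881
  t = 8.0000: CF_t = 69.000000, DF = 0.719545, PV = 49.648638
  t = 9.0000: CF_t = 69.000000, DF = 0.690543, PV = 47.647445
  t = 10.0000: CF_t = 1069.000000, DF = 0.662709, PV = 708.435826
Price P = sum_t PV_t = 1216.829986


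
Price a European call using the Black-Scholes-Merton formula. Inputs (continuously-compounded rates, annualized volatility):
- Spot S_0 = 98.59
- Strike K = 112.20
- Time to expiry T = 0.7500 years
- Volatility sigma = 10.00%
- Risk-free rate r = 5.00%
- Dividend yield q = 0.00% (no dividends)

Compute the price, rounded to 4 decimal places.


d1 = (ln(S/K) + (r - q + 0.5*sigma^2) * T) / (sigma * sqrt(T)) = -1.01686574
d2 = d1 - sigma * sqrt(T) = -1.10346828
exp(-rT) = 0.96319442; exp(-qT) = 1.00000000
C = S_0 * exp(-qT) * N(d1) - K * exp(-rT) * N(d2)
N(d1) = 0.15460865; N(d2) = 0.13491193
C = 98.5900 * 1.00000000 * 0.15460865 - 112.2000 * 0.96319442 * 0.13491193 = 0.6629

Answer: Price = 0.6629


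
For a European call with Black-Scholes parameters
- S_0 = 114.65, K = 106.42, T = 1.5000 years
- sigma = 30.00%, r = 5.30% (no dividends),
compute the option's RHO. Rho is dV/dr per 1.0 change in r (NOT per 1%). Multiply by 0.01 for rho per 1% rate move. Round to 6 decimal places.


d1 = 0.6028207325; d2 = 0.2353972710
phi(d1) = 0.3326597940; exp(-qT) = 1.0000000000; exp(-rT) = 0.9235780200
N(d2) = 0.5930497980
Rho = K*T*exp(-rT)*N(d2) = 106.4200 * 1.5000 * 0.9235780200 * 0.5930497980 = 87.433782

Answer: Rho = 87.433782


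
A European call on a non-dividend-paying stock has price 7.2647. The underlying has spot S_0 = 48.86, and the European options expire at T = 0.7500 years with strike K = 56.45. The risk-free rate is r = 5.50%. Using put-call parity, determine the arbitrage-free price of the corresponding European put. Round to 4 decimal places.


Answer: Put price = 12.5735

Derivation:
Put-call parity: C - P = S_0 * exp(-qT) - K * exp(-rT).
S_0 * exp(-qT) = 48.8600 * 1.00000000 = 48.86000000
K * exp(-rT) = 56.4500 * 0.95958920 = 54.16881049
P = C - S*exp(-qT) + K*exp(-rT)
P = 7.2647 - 48.86000000 + 54.16881049 = 12.5735


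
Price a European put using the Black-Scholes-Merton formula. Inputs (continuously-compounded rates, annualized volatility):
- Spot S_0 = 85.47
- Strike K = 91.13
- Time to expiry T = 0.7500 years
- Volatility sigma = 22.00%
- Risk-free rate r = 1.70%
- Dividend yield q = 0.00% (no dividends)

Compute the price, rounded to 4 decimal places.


Answer: Price = 9.1501

Derivation:
d1 = (ln(S/K) + (r - q + 0.5*sigma^2) * T) / (sigma * sqrt(T)) = -0.17436829
d2 = d1 - sigma * sqrt(T) = -0.36489388
exp(-rT) = 0.98733094; exp(-qT) = 1.00000000
P = K * exp(-rT) * N(-d2) - S_0 * exp(-qT) * N(-d1)
N(-d1) = 0.56921198; N(-d2) = 0.64240469
P = 91.1300 * 0.98733094 * 0.64240469 - 85.4700 * 1.00000000 * 0.56921198 = 9.1501


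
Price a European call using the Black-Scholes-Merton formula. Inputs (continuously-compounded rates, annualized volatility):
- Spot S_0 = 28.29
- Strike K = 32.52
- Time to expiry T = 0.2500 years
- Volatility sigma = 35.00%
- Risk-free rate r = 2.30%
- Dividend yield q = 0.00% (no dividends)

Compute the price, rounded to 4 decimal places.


d1 = (ln(S/K) + (r - q + 0.5*sigma^2) * T) / (sigma * sqrt(T)) = -0.67591085
d2 = d1 - sigma * sqrt(T) = -0.85091085
exp(-rT) = 0.99426650; exp(-qT) = 1.00000000
C = S_0 * exp(-qT) * N(d1) - K * exp(-rT) * N(d2)
N(d1) = 0.24954862; N(d2) = 0.19740944
C = 28.2900 * 1.00000000 * 0.24954862 - 32.5200 * 0.99426650 * 0.19740944 = 0.6768

Answer: Price = 0.6768


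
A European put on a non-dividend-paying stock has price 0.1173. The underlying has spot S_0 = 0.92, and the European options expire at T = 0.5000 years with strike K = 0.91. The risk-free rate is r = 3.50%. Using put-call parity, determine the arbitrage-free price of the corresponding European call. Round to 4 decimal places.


Answer: Call price = 0.1431

Derivation:
Put-call parity: C - P = S_0 * exp(-qT) - K * exp(-rT).
S_0 * exp(-qT) = 0.9200 * 1.00000000 = 0.92000000
K * exp(-rT) = 0.9100 * 0.98265224 = 0.89421353
C = P + S*exp(-qT) - K*exp(-rT)
C = 0.1173 + 0.92000000 - 0.89421353 = 0.1431


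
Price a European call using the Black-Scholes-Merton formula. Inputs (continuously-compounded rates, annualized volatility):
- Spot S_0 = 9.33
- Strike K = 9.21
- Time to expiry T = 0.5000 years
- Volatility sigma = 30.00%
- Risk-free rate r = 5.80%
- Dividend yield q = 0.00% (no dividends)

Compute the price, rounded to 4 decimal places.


Answer: Price = 0.9785

Derivation:
d1 = (ln(S/K) + (r - q + 0.5*sigma^2) * T) / (sigma * sqrt(T)) = 0.30379742
d2 = d1 - sigma * sqrt(T) = 0.09166538
exp(-rT) = 0.97141646; exp(-qT) = 1.00000000
C = S_0 * exp(-qT) * N(d1) - K * exp(-rT) * N(d2)
N(d1) = 0.61935888; N(d2) = 0.53651805
C = 9.3300 * 1.00000000 * 0.61935888 - 9.2100 * 0.97141646 * 0.53651805 = 0.9785


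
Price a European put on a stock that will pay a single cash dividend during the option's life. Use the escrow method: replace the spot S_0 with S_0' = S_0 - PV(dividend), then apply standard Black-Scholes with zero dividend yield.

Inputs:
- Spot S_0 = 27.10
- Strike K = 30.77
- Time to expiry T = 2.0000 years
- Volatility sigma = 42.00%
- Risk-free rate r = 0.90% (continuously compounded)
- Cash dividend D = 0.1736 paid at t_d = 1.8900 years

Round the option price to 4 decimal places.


PV(D) = D * exp(-r * t_d) = 0.1736 * 0.98313385 = 0.17067204
S_0' = S_0 - PV(D) = 27.1000 - 0.17067204 = 26.92932796
d1 = (ln(S_0'/K) + (r + sigma^2/2)*T) / (sigma*sqrt(T)) = 0.10282639
d2 = d1 - sigma*sqrt(T) = -0.49114330
exp(-rT) = 0.98216103
N(-d1) = 0.45905038; N(-d2) = 0.68833745
P = K * exp(-rT) * N(-d2) - S_0' * N(-d1) = 30.7700 * 0.98216103 * 0.68833745 - 26.92932796 * 0.45905038 = 8.4404

Answer: Price = 8.4404


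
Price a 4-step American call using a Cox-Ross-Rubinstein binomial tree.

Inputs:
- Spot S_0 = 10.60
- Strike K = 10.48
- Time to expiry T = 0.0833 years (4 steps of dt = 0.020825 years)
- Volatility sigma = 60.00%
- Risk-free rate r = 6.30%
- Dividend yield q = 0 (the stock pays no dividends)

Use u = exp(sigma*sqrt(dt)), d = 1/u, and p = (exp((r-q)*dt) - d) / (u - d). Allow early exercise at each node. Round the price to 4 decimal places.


dt = T/N = 0.020825
u = exp(sigma*sqrt(dt)) = 1.090444; d = 1/u = 0.917057
p = (exp((r-q)*dt) - d) / (u - d) = 0.485939
Discount per step: exp(-r*dt) = 0.998689
Stock lattice S(k, i) with i counting down-moves:
  k=0: S(0,0) = 10.6000
  k=1: S(1,0) = 11.5587; S(1,1) = 9.7208
  k=2: S(2,0) = 12.6041; S(2,1) = 10.6000; S(2,2) = 8.9145
  k=3: S(3,0) = 13.7441; S(3,1) = 11.5587; S(3,2) = 9.7208; S(3,3) = 8.1751
  k=4: S(4,0) = 14.9872; S(4,1) = 12.6041; S(4,2) = 10.6000; S(4,3) = 8.9145; S(4,4) = 7.4971
Terminal payoffs V(N, i) = max(S_T - K, 0):
  V(4,0) = 4.507176; V(4,1) = 2.124129; V(4,2) = 0.120000; V(4,3) = 0.000000; V(4,4) = 0.000000
Backward induction: V(k, i) = exp(-r*dt) * [p * V(k+1, i) + (1-p) * V(k+1, i+1)]; then take max(V_cont, immediate exercise) for American.
  V(3,0) = exp(-r*dt) * [p*4.507176 + (1-p)*2.124129] = 3.277841; exercise = 3.264100; V(3,0) = max -> 3.277841
  V(3,1) = exp(-r*dt) * [p*2.124129 + (1-p)*0.120000] = 1.092450; exercise = 1.078709; V(3,1) = max -> 1.092450
  V(3,2) = exp(-r*dt) * [p*0.120000 + (1-p)*0.000000] = 0.058236; exercise = 0.000000; V(3,2) = max -> 0.058236
  V(3,3) = exp(-r*dt) * [p*0.000000 + (1-p)*0.000000] = 0.000000; exercise = 0.000000; V(3,3) = max -> 0.000000
  V(2,0) = exp(-r*dt) * [p*3.277841 + (1-p)*1.092450] = 2.151592; exercise = 2.124129; V(2,0) = max -> 2.151592
  V(2,1) = exp(-r*dt) * [p*1.092450 + (1-p)*0.058236] = 0.560066; exercise = 0.120000; V(2,1) = max -> 0.560066
  V(2,2) = exp(-r*dt) * [p*0.058236 + (1-p)*0.000000] = 0.028262; exercise = 0.000000; V(2,2) = max -> 0.028262
  V(1,0) = exp(-r*dt) * [p*2.151592 + (1-p)*0.560066] = 1.331702; exercise = 1.078709; V(1,0) = max -> 1.331702
  V(1,1) = exp(-r*dt) * [p*0.560066 + (1-p)*0.028262] = 0.286310; exercise = 0.000000; V(1,1) = max -> 0.286310
  V(0,0) = exp(-r*dt) * [p*1.331702 + (1-p)*0.286310] = 0.793265; exercise = 0.120000; V(0,0) = max -> 0.793265

Answer: Price = V(0,0) = 0.7933


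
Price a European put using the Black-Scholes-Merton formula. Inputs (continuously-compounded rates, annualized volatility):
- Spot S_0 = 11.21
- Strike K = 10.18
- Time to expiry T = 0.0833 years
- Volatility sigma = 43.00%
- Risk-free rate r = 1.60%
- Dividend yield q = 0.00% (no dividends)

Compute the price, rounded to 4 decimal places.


Answer: Price = 0.1627

Derivation:
d1 = (ln(S/K) + (r - q + 0.5*sigma^2) * T) / (sigma * sqrt(T)) = 0.84939933
d2 = d1 - sigma * sqrt(T) = 0.72529385
exp(-rT) = 0.99866809; exp(-qT) = 1.00000000
P = K * exp(-rT) * N(-d2) - S_0 * exp(-qT) * N(-d1)
N(-d1) = 0.19782956; N(-d2) = 0.23413589
P = 10.1800 * 0.99866809 * 0.23413589 - 11.2100 * 1.00000000 * 0.19782956 = 0.1627


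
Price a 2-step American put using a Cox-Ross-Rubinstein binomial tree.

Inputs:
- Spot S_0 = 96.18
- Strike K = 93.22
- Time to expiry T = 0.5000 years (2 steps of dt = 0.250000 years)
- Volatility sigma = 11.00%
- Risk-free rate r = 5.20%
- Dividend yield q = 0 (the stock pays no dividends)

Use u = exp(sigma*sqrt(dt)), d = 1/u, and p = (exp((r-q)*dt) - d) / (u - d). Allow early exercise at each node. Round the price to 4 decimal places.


Answer: Price = V(0,0) = 1.0723

Derivation:
dt = T/N = 0.250000
u = exp(sigma*sqrt(dt)) = 1.056541; d = 1/u = 0.946485
p = (exp((r-q)*dt) - d) / (u - d) = 0.605147
Discount per step: exp(-r*dt) = 0.987084
Stock lattice S(k, i) with i counting down-moves:
  k=0: S(0,0) = 96.1800
  k=1: S(1,0) = 101.6181; S(1,1) = 91.0329
  k=2: S(2,0) = 107.3636; S(2,1) = 96.1800; S(2,2) = 86.1613
Terminal payoffs V(N, i) = max(K - S_T, 0):
  V(2,0) = 0.000000; V(2,1) = 0.000000; V(2,2) = 7.058673
Backward induction: V(k, i) = exp(-r*dt) * [p * V(k+1, i) + (1-p) * V(k+1, i+1)]; then take max(V_cont, immediate exercise) for American.
  V(1,0) = exp(-r*dt) * [p*0.000000 + (1-p)*0.000000] = 0.000000; exercise = 0.000000; V(1,0) = max -> 0.000000
  V(1,1) = exp(-r*dt) * [p*0.000000 + (1-p)*7.058673] = 2.751141; exercise = 2.187058; V(1,1) = max -> 2.751141
  V(0,0) = exp(-r*dt) * [p*0.000000 + (1-p)*2.751141] = 1.072266; exercise = 0.000000; V(0,0) = max -> 1.072266


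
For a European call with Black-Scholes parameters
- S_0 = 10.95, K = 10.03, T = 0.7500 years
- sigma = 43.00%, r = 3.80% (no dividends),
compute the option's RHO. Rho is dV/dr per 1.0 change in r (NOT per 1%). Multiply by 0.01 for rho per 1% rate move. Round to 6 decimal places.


Answer: Rho = 4.022105

Derivation:
d1 = 0.4983911866; d2 = 0.1260002629
phi(d1) = 0.3523481884; exp(-qT) = 1.0000000000; exp(-rT) = 0.9719022941
N(d2) = 0.5501341418
Rho = K*T*exp(-rT)*N(d2) = 10.0300 * 0.7500 * 0.9719022941 * 0.5501341418 = 4.022105


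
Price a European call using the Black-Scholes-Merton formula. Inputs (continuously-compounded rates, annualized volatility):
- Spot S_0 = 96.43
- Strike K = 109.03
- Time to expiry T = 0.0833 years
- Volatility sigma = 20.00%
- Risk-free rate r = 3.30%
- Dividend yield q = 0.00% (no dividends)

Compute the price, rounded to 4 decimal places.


d1 = (ln(S/K) + (r - q + 0.5*sigma^2) * T) / (sigma * sqrt(T)) = -2.05099935
d2 = d1 - sigma * sqrt(T) = -2.10872282
exp(-rT) = 0.99725487; exp(-qT) = 1.00000000
C = S_0 * exp(-qT) * N(d1) - K * exp(-rT) * N(d2)
N(d1) = 0.02013351; N(d2) = 0.01748426
C = 96.4300 * 1.00000000 * 0.02013351 - 109.0300 * 0.99725487 * 0.01748426 = 0.0404

Answer: Price = 0.0404


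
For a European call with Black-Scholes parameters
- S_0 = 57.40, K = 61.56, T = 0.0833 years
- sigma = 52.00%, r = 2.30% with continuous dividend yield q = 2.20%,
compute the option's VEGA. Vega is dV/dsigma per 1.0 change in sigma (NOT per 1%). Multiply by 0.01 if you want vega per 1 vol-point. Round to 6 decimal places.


Answer: Vega = 6.112484

Derivation:
d1 = -0.3906059272; d2 = -0.5406869720
phi(d1) = 0.3696402556; exp(-qT) = 0.9981690782; exp(-rT) = 0.9980859342
Vega = S * exp(-qT) * phi(d1) * sqrt(T) = 57.4000 * 0.9981690782 * 0.3696402556 * 0.2886173938 = 6.112484


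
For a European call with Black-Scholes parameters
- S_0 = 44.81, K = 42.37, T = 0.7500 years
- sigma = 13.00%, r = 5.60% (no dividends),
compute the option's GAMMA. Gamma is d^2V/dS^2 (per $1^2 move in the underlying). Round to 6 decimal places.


Answer: Gamma = 0.051474

Derivation:
d1 = 0.9266761753; d2 = 0.8140928728
phi(d1) = 0.2596805908; exp(-qT) = 1.0000000000; exp(-rT) = 0.9588697806
Gamma = exp(-qT) * phi(d1) / (S * sigma * sqrt(T)) = 1.0000000000 * 0.2596805908 / (44.8100 * 0.1300 * 0.8660254038) = 0.051474


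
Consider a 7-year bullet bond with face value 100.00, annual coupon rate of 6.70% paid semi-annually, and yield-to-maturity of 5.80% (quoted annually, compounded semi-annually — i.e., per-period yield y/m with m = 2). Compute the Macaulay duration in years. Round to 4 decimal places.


Coupon per period c = face * coupon_rate / m = 3.350000
Periods per year m = 2; per-period yield y/m = 0.029000
Number of cashflows N = 14
Cashflows (t years, CF_t, discount factor 1/(1+y/m)^(m*t), PV):
  t = 0.5000: CF_t = 3.350000, DF = 0.971817, PV = 3.255588
  t = 1.0000: CF_t = 3.350000, DF = 0.944429, PV = 3.163837
  t = 1.5000: CF_t = 3.350000, DF = 0.917812, PV = 3.074671
  t = 2.0000: CF_t = 3.350000, DF = 0.891946, PV = 2.988019
  t = 2.5000: CF_t = 3.350000, DF = 0.866808, PV = 2.903808
  t = 3.0000: CF_t = 3.350000, DF = 0.842379, PV = 2.821971
  t = 3.5000: CF_t = 3.350000, DF = 0.818639, PV = 2.742440
  t = 4.0000: CF_t = 3.350000, DF = 0.795567, PV = 2.665151
  t = 4.5000: CF_t = 3.350000, DF = 0.773146, PV = 2.590040
  t = 5.0000: CF_t = 3.350000, DF = 0.751357, PV = 2.517045
  t = 5.5000: CF_t = 3.350000, DF = 0.730182, PV = 2.446108
  t = 6.0000: CF_t = 3.350000, DF = 0.709603, PV = 2.377170
  t = 6.5000: CF_t = 3.350000, DF = 0.689605, PV = 2.310175
  t = 7.0000: CF_t = 103.350000, DF = 0.670170, PV = 69.262033
Price P = sum_t PV_t = 105.118057
Macaulay numerator sum_t t * PV_t:
  t * PV_t at t = 0.5000: 1.627794
  t * PV_t at t = 1.0000: 3.163837
  t * PV_t at t = 1.5000: 4.612007
  t * PV_t at t = 2.0000: 5.976037
  t * PV_t at t = 2.5000: 7.259521
  t * PV_t at t = 3.0000: 8.465913
  t * PV_t at t = 3.5000: 9.598541
  t * PV_t at t = 4.0000: 10.660604
  t * PV_t at t = 4.5000: 11.655179
  t * PV_t at t = 5.0000: 12.585227
  t * PV_t at t = 5.5000: 13.453596
  t * PV_t at t = 6.0000: 14.263022
  t * PV_t at t = 6.5000: 15.016139
  t * PV_t at t = 7.0000: 484.834230
Macaulay duration D = (sum_t t * PV_t) / P = 603.171648 / 105.118057 = 5.738040

Answer: Macaulay duration = 5.7380 years


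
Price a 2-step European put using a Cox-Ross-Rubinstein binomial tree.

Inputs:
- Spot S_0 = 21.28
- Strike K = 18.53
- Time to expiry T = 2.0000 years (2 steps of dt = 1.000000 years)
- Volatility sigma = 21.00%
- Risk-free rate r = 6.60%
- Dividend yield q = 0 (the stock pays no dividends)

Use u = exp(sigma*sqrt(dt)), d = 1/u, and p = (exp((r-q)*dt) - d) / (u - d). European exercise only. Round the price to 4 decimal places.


dt = T/N = 1.000000
u = exp(sigma*sqrt(dt)) = 1.233678; d = 1/u = 0.810584
p = (exp((r-q)*dt) - d) / (u - d) = 0.608949
Discount per step: exp(-r*dt) = 0.936131
Stock lattice S(k, i) with i counting down-moves:
  k=0: S(0,0) = 21.2800
  k=1: S(1,0) = 26.2527; S(1,1) = 17.2492
  k=2: S(2,0) = 32.3873; S(2,1) = 21.2800; S(2,2) = 13.9820
Terminal payoffs V(N, i) = max(K - S_T, 0):
  V(2,0) = 0.000000; V(2,1) = 0.000000; V(2,2) = 4.548044
Backward induction: V(k, i) = exp(-r*dt) * [p * V(k+1, i) + (1-p) * V(k+1, i+1)].
  V(1,0) = exp(-r*dt) * [p*0.000000 + (1-p)*0.000000] = 0.000000
  V(1,1) = exp(-r*dt) * [p*0.000000 + (1-p)*4.548044] = 1.664926
  V(0,0) = exp(-r*dt) * [p*0.000000 + (1-p)*1.664926] = 0.609488

Answer: Price = V(0,0) = 0.6095


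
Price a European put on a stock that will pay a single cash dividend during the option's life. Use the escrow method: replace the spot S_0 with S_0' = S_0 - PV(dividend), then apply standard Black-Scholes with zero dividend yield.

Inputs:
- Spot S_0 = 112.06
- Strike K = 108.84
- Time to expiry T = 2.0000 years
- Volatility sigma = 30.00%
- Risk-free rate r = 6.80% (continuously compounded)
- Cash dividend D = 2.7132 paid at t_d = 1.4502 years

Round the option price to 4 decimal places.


Answer: Price = 10.8357

Derivation:
PV(D) = D * exp(-r * t_d) = 2.7132 * 0.90609275 = 2.45841086
S_0' = S_0 - PV(D) = 112.0600 - 2.45841086 = 109.60158914
d1 = (ln(S_0'/K) + (r + sigma^2/2)*T) / (sigma*sqrt(T)) = 0.54912253
d2 = d1 - sigma*sqrt(T) = 0.12485846
exp(-rT) = 0.87284263
N(-d1) = 0.29146068; N(-d2) = 0.45031780
P = K * exp(-rT) * N(-d2) - S_0' * N(-d1) = 108.8400 * 0.87284263 * 0.45031780 - 109.60158914 * 0.29146068 = 10.8357


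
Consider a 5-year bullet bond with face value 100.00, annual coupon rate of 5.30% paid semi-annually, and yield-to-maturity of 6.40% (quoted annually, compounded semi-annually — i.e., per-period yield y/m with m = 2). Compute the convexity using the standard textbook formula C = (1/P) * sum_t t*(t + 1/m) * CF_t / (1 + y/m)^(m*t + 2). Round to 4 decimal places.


Coupon per period c = face * coupon_rate / m = 2.650000
Periods per year m = 2; per-period yield y/m = 0.032000
Number of cashflows N = 10
Cashflows (t years, CF_t, discount factor 1/(1+y/m)^(m*t), PV):
  t = 0.5000: CF_t = 2.650000, DF = 0.968992, PV = 2.567829
  t = 1.0000: CF_t = 2.650000, DF = 0.938946, PV = 2.488207
  t = 1.5000: CF_t = 2.650000, DF = 0.909831, PV = 2.411053
  t = 2.0000: CF_t = 2.650000, DF = 0.881620, PV = 2.336292
  t = 2.5000: CF_t = 2.650000, DF = 0.854283, PV = 2.263849
  t = 3.0000: CF_t = 2.650000, DF = 0.827793, PV = 2.193652
  t = 3.5000: CF_t = 2.650000, DF = 0.802125, PV = 2.125632
  t = 4.0000: CF_t = 2.650000, DF = 0.777253, PV = 2.059721
  t = 4.5000: CF_t = 2.650000, DF = 0.753152, PV = 1.995853
  t = 5.0000: CF_t = 102.650000, DF = 0.729799, PV = 74.913826
Price P = sum_t PV_t = 95.355913
Convexity numerator sum_t t*(t + 1/m) * CF_t / (1+y/m)^(m*t + 2):
  t = 0.5000: term = 1.205527
  t = 1.0000: term = 3.504438
  t = 1.5000: term = 6.791546
  t = 2.0000: term = 10.968259
  t = 2.5000: term = 15.942237
  t = 3.0000: term = 21.627065
  t = 3.5000: term = 27.941945
  t = 4.0000: term = 34.811393
  t = 4.5000: term = 42.164963
  t = 5.0000: term = 1934.350990
Convexity = (1/P) * sum = 2099.308362 / 95.355913 = 22.015503

Answer: Convexity = 22.0155


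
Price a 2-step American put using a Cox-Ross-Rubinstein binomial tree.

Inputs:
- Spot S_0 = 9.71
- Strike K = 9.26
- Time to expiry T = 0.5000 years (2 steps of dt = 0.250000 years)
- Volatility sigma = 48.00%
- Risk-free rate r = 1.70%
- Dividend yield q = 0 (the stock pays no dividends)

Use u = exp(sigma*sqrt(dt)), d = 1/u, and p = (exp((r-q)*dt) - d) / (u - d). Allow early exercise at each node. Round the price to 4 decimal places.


Answer: Price = V(0,0) = 0.9786

Derivation:
dt = T/N = 0.250000
u = exp(sigma*sqrt(dt)) = 1.271249; d = 1/u = 0.786628
p = (exp((r-q)*dt) - d) / (u - d) = 0.449075
Discount per step: exp(-r*dt) = 0.995759
Stock lattice S(k, i) with i counting down-moves:
  k=0: S(0,0) = 9.7100
  k=1: S(1,0) = 12.3438; S(1,1) = 7.6382
  k=2: S(2,0) = 15.6921; S(2,1) = 9.7100; S(2,2) = 6.0084
Terminal payoffs V(N, i) = max(K - S_T, 0):
  V(2,0) = 0.000000; V(2,1) = 0.000000; V(2,2) = 3.251613
Backward induction: V(k, i) = exp(-r*dt) * [p * V(k+1, i) + (1-p) * V(k+1, i+1)]; then take max(V_cont, immediate exercise) for American.
  V(1,0) = exp(-r*dt) * [p*0.000000 + (1-p)*0.000000] = 0.000000; exercise = 0.000000; V(1,0) = max -> 0.000000
  V(1,1) = exp(-r*dt) * [p*0.000000 + (1-p)*3.251613] = 1.783799; exercise = 1.621843; V(1,1) = max -> 1.783799
  V(0,0) = exp(-r*dt) * [p*0.000000 + (1-p)*1.783799] = 0.978572; exercise = 0.000000; V(0,0) = max -> 0.978572


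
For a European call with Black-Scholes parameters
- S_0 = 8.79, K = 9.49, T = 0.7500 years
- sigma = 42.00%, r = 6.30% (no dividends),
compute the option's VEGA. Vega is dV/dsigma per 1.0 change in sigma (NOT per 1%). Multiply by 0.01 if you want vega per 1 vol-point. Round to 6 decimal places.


d1 = 0.1011080510; d2 = -0.2626226186
phi(d1) = 0.3969083219; exp(-qT) = 1.0000000000; exp(-rT) = 0.9538489056
Vega = S * exp(-qT) * phi(d1) * sqrt(T) = 8.7900 * 1.0000000000 * 0.3969083219 * 0.8660254038 = 3.021410

Answer: Vega = 3.021410


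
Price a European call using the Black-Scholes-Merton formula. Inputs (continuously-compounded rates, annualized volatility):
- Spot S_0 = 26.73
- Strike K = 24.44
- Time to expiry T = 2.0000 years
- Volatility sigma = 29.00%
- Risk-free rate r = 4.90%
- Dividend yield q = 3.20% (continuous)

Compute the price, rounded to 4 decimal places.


Answer: Price = 5.4643

Derivation:
d1 = (ln(S/K) + (r - q + 0.5*sigma^2) * T) / (sigma * sqrt(T)) = 0.50635038
d2 = d1 - sigma * sqrt(T) = 0.09622844
exp(-rT) = 0.90664890; exp(-qT) = 0.93800500
C = S_0 * exp(-qT) * N(d1) - K * exp(-rT) * N(d2)
N(d1) = 0.69369465; N(d2) = 0.53833043
C = 26.7300 * 0.93800500 * 0.69369465 - 24.4400 * 0.90664890 * 0.53833043 = 5.4643


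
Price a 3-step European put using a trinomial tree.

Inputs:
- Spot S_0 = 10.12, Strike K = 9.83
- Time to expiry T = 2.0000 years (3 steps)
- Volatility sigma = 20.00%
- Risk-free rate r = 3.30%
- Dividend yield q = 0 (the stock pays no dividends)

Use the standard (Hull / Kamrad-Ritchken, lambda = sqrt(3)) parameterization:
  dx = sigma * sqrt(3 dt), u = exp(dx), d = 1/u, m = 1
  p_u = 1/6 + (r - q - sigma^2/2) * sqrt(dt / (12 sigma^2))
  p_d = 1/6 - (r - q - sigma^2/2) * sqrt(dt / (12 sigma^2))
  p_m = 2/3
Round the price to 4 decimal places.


Answer: Price = V(0,0) = 0.6349

Derivation:
dt = T/N = 0.666667; dx = sigma*sqrt(3*dt) = 0.282843
u = exp(dx) = 1.326896; d = 1/u = 0.753638
p_u = 0.181987, p_m = 0.666667, p_d = 0.151346
Discount per step: exp(-r*dt) = 0.978240
Stock lattice S(k, j) with j the centered position index:
  k=0: S(0,+0) = 10.1200
  k=1: S(1,-1) = 7.6268; S(1,+0) = 10.1200; S(1,+1) = 13.4282
  k=2: S(2,-2) = 5.7479; S(2,-1) = 7.6268; S(2,+0) = 10.1200; S(2,+1) = 13.4282; S(2,+2) = 17.8178
  k=3: S(3,-3) = 4.3318; S(3,-2) = 5.7479; S(3,-1) = 7.6268; S(3,+0) = 10.1200; S(3,+1) = 13.4282; S(3,+2) = 17.8178; S(3,+3) = 23.6424
Terminal payoffs V(N, j) = max(K - S_T, 0):
  V(3,-3) = 5.498190; V(3,-2) = 4.082136; V(3,-1) = 2.203180; V(3,+0) = 0.000000; V(3,+1) = 0.000000; V(3,+2) = 0.000000; V(3,+3) = 0.000000
Backward induction: V(k, j) = exp(-r*dt) * [p_u * V(k+1, j+1) + p_m * V(k+1, j) + p_d * V(k+1, j-1)]
  V(2,-2) = exp(-r*dt) * [p_u*2.203180 + p_m*4.082136 + p_d*5.498190] = 3.868455
  V(2,-1) = exp(-r*dt) * [p_u*0.000000 + p_m*2.203180 + p_d*4.082136] = 2.041198
  V(2,+0) = exp(-r*dt) * [p_u*0.000000 + p_m*0.000000 + p_d*2.203180] = 0.326187
  V(2,+1) = exp(-r*dt) * [p_u*0.000000 + p_m*0.000000 + p_d*0.000000] = 0.000000
  V(2,+2) = exp(-r*dt) * [p_u*0.000000 + p_m*0.000000 + p_d*0.000000] = 0.000000
  V(1,-1) = exp(-r*dt) * [p_u*0.326187 + p_m*2.041198 + p_d*3.868455] = 1.961994
  V(1,+0) = exp(-r*dt) * [p_u*0.000000 + p_m*0.326187 + p_d*2.041198] = 0.514931
  V(1,+1) = exp(-r*dt) * [p_u*0.000000 + p_m*0.000000 + p_d*0.326187] = 0.048293
  V(0,+0) = exp(-r*dt) * [p_u*0.048293 + p_m*0.514931 + p_d*1.961994] = 0.634894


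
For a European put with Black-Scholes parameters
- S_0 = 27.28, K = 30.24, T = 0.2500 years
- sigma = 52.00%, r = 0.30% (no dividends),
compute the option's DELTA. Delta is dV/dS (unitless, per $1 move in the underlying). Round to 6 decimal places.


d1 = -0.2633143013; d2 = -0.5233143013
phi(d1) = 0.3853490455; exp(-qT) = 1.0000000000; exp(-rT) = 0.9992502812
N(-d1) = 0.6038458312
Delta = -exp(-qT) * N(-d1) = -1.0000000000 * 0.6038458312 = -0.603846

Answer: Delta = -0.603846


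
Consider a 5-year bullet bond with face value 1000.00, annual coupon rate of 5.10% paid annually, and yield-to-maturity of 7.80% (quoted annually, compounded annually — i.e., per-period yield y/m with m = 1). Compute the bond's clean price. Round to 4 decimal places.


Answer: Price = 891.6262

Derivation:
Coupon per period c = face * coupon_rate / m = 51.000000
Periods per year m = 1; per-period yield y/m = 0.078000
Number of cashflows N = 5
Cashflows (t years, CF_t, discount factor 1/(1+y/m)^(m*t), PV):
  t = 1.0000: CF_t = 51.000000, DF = 0.927644, PV = 47.309833
  t = 2.0000: CF_t = 51.000000, DF = 0.860523, PV = 43.886673
  t = 3.0000: CF_t = 51.000000, DF = 0.798259, PV = 40.711199
  t = 4.0000: CF_t = 51.000000, DF = 0.740500, PV = 37.765491
  t = 5.0000: CF_t = 1051.000000, DF = 0.686920, PV = 721.952977
Price P = sum_t PV_t = 891.626173


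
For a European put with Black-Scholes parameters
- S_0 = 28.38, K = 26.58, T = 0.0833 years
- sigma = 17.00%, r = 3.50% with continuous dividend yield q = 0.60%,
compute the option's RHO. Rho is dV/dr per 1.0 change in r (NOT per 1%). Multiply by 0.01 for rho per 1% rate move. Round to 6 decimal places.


d1 = 1.4092543386; d2 = 1.3601893816
phi(d1) = 0.1477937692; exp(-qT) = 0.9995003249; exp(-rT) = 0.9970887459
N(-d2) = 0.0868850009
Rho = -K*T*exp(-rT)*N(-d2) = -26.5800 * 0.0833 * 0.9970887459 * 0.0868850009 = -0.191813

Answer: Rho = -0.191813


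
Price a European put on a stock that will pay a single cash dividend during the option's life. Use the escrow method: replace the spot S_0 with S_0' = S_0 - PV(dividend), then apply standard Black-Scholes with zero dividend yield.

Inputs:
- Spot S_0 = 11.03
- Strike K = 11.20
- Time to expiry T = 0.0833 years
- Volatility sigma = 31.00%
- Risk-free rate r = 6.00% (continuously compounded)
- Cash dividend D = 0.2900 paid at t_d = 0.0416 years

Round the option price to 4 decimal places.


PV(D) = D * exp(-r * t_d) = 0.2900 * 0.99750711 = 0.28927706
S_0' = S_0 - PV(D) = 11.0300 - 0.28927706 = 10.74072294
d1 = (ln(S_0'/K) + (r + sigma^2/2)*T) / (sigma*sqrt(T)) = -0.36738910
d2 = d1 - sigma*sqrt(T) = -0.45686049
exp(-rT) = 0.99501447
N(-d1) = 0.64333560; N(-d2) = 0.67611434
P = K * exp(-rT) * N(-d2) - S_0' * N(-d1) = 11.2000 * 0.99501447 * 0.67611434 - 10.74072294 * 0.64333560 = 0.6248

Answer: Price = 0.6248


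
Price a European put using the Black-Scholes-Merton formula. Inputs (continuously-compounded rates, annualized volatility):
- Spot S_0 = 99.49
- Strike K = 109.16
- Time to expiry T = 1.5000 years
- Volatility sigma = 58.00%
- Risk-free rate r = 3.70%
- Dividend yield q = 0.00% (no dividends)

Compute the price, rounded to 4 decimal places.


d1 = (ln(S/K) + (r - q + 0.5*sigma^2) * T) / (sigma * sqrt(T)) = 0.30272658
d2 = d1 - sigma * sqrt(T) = -0.40762544
exp(-rT) = 0.94601202; exp(-qT) = 1.00000000
P = K * exp(-rT) * N(-d2) - S_0 * exp(-qT) * N(-d1)
N(-d1) = 0.38104912; N(-d2) = 0.65822566
P = 109.1600 * 0.94601202 * 0.65822566 - 99.4900 * 1.00000000 * 0.38104912 = 30.0622

Answer: Price = 30.0622


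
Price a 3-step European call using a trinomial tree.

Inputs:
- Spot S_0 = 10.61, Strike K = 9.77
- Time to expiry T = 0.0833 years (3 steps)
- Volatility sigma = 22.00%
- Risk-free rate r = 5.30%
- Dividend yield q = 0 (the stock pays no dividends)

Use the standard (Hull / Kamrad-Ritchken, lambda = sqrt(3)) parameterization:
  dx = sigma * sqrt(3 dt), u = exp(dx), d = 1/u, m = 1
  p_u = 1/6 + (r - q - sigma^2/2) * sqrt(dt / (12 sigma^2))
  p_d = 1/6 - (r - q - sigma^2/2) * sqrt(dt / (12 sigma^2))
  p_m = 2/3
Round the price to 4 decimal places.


dt = T/N = 0.027767; dx = sigma*sqrt(3*dt) = 0.063496
u = exp(dx) = 1.065555; d = 1/u = 0.938478
p_u = 0.172964, p_m = 0.666667, p_d = 0.160370
Discount per step: exp(-r*dt) = 0.998529
Stock lattice S(k, j) with j the centered position index:
  k=0: S(0,+0) = 10.6100
  k=1: S(1,-1) = 9.9573; S(1,+0) = 10.6100; S(1,+1) = 11.3055
  k=2: S(2,-2) = 9.3447; S(2,-1) = 9.9573; S(2,+0) = 10.6100; S(2,+1) = 11.3055; S(2,+2) = 12.0467
  k=3: S(3,-3) = 8.7698; S(3,-2) = 9.3447; S(3,-1) = 9.9573; S(3,+0) = 10.6100; S(3,+1) = 11.3055; S(3,+2) = 12.0467; S(3,+3) = 12.8364
Terminal payoffs V(N, j) = max(S_T - K, 0):
  V(3,-3) = 0.000000; V(3,-2) = 0.000000; V(3,-1) = 0.187252; V(3,+0) = 0.840000; V(3,+1) = 1.535539; V(3,+2) = 2.276674; V(3,+3) = 3.066394
Backward induction: V(k, j) = exp(-r*dt) * [p_u * V(k+1, j+1) + p_m * V(k+1, j) + p_d * V(k+1, j-1)]
  V(2,-2) = exp(-r*dt) * [p_u*0.187252 + p_m*0.000000 + p_d*0.000000] = 0.032340
  V(2,-1) = exp(-r*dt) * [p_u*0.840000 + p_m*0.187252 + p_d*0.000000] = 0.269727
  V(2,+0) = exp(-r*dt) * [p_u*1.535539 + p_m*0.840000 + p_d*0.187252] = 0.854364
  V(2,+1) = exp(-r*dt) * [p_u*2.276674 + p_m*1.535539 + p_d*0.840000] = 1.549903
  V(2,+2) = exp(-r*dt) * [p_u*3.066394 + p_m*2.276674 + p_d*1.535539] = 2.291037
  V(1,-1) = exp(-r*dt) * [p_u*0.854364 + p_m*0.269727 + p_d*0.032340] = 0.332289
  V(1,+0) = exp(-r*dt) * [p_u*1.549903 + p_m*0.854364 + p_d*0.269727] = 0.879614
  V(1,+1) = exp(-r*dt) * [p_u*2.291037 + p_m*1.549903 + p_d*0.854364] = 1.564245
  V(0,+0) = exp(-r*dt) * [p_u*1.564245 + p_m*0.879614 + p_d*0.332289] = 0.908917

Answer: Price = V(0,0) = 0.9089


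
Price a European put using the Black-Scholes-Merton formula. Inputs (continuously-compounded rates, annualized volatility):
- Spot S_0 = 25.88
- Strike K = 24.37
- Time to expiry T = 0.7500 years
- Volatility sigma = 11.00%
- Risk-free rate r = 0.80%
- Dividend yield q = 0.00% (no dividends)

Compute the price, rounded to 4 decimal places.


d1 = (ln(S/K) + (r - q + 0.5*sigma^2) * T) / (sigma * sqrt(T)) = 0.74168622
d2 = d1 - sigma * sqrt(T) = 0.64642343
exp(-rT) = 0.99401796; exp(-qT) = 1.00000000
P = K * exp(-rT) * N(-d2) - S_0 * exp(-qT) * N(-d1)
N(-d1) = 0.22913874; N(-d2) = 0.25900259
P = 24.3700 * 0.99401796 * 0.25900259 - 25.8800 * 1.00000000 * 0.22913874 = 0.3440

Answer: Price = 0.3440


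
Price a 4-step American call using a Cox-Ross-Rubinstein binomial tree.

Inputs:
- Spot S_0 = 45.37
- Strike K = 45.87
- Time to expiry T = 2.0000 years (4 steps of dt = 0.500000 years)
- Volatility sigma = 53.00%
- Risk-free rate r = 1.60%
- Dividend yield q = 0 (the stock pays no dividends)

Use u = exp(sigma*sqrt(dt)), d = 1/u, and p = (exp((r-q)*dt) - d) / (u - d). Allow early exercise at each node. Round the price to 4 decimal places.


dt = T/N = 0.500000
u = exp(sigma*sqrt(dt)) = 1.454652; d = 1/u = 0.687450
p = (exp((r-q)*dt) - d) / (u - d) = 0.417859
Discount per step: exp(-r*dt) = 0.992032
Stock lattice S(k, i) with i counting down-moves:
  k=0: S(0,0) = 45.3700
  k=1: S(1,0) = 65.9976; S(1,1) = 31.1896
  k=2: S(2,0) = 96.0035; S(2,1) = 45.3700; S(2,2) = 21.4413
  k=3: S(3,0) = 139.6516; S(3,1) = 65.9976; S(3,2) = 31.1896; S(3,3) = 14.7398
  k=4: S(4,0) = 203.1445; S(4,1) = 96.0035; S(4,2) = 45.3700; S(4,3) = 21.4413; S(4,4) = 10.1329
Terminal payoffs V(N, i) = max(S_T - K, 0):
  V(4,0) = 157.274484; V(4,1) = 50.133465; V(4,2) = 0.000000; V(4,3) = 0.000000; V(4,4) = 0.000000
Backward induction: V(k, i) = exp(-r*dt) * [p * V(k+1, i) + (1-p) * V(k+1, i+1)]; then take max(V_cont, immediate exercise) for American.
  V(3,0) = exp(-r*dt) * [p*157.274484 + (1-p)*50.133465] = 94.147114; exercise = 93.781618; V(3,0) = max -> 94.147114
  V(3,1) = exp(-r*dt) * [p*50.133465 + (1-p)*0.000000] = 20.781802; exercise = 20.127554; V(3,1) = max -> 20.781802
  V(3,2) = exp(-r*dt) * [p*0.000000 + (1-p)*0.000000] = 0.000000; exercise = 0.000000; V(3,2) = max -> 0.000000
  V(3,3) = exp(-r*dt) * [p*0.000000 + (1-p)*0.000000] = 0.000000; exercise = 0.000000; V(3,3) = max -> 0.000000
  V(2,0) = exp(-r*dt) * [p*94.147114 + (1-p)*20.781802] = 51.028299; exercise = 50.133465; V(2,0) = max -> 51.028299
  V(2,1) = exp(-r*dt) * [p*20.781802 + (1-p)*0.000000] = 8.614671; exercise = 0.000000; V(2,1) = max -> 8.614671
  V(2,2) = exp(-r*dt) * [p*0.000000 + (1-p)*0.000000] = 0.000000; exercise = 0.000000; V(2,2) = max -> 0.000000
  V(1,0) = exp(-r*dt) * [p*51.028299 + (1-p)*8.614671] = 26.127730; exercise = 20.127554; V(1,0) = max -> 26.127730
  V(1,1) = exp(-r*dt) * [p*8.614671 + (1-p)*0.000000] = 3.571035; exercise = 0.000000; V(1,1) = max -> 3.571035
  V(0,0) = exp(-r*dt) * [p*26.127730 + (1-p)*3.571035] = 12.892997; exercise = 0.000000; V(0,0) = max -> 12.892997

Answer: Price = V(0,0) = 12.8930


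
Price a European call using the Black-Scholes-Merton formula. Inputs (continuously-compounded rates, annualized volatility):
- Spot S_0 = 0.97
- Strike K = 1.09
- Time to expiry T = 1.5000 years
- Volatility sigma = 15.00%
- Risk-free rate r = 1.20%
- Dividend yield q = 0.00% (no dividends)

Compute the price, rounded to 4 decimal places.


Answer: Price = 0.0349

Derivation:
d1 = (ln(S/K) + (r - q + 0.5*sigma^2) * T) / (sigma * sqrt(T)) = -0.44505543
d2 = d1 - sigma * sqrt(T) = -0.62876716
exp(-rT) = 0.98216103; exp(-qT) = 1.00000000
C = S_0 * exp(-qT) * N(d1) - K * exp(-rT) * N(d2)
N(d1) = 0.32813985; N(d2) = 0.26475075
C = 0.9700 * 1.00000000 * 0.32813985 - 1.0900 * 0.98216103 * 0.26475075 = 0.0349
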